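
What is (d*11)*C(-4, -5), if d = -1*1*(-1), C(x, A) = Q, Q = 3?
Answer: 33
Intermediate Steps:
C(x, A) = 3
d = 1 (d = -1*(-1) = 1)
(d*11)*C(-4, -5) = (1*11)*3 = 11*3 = 33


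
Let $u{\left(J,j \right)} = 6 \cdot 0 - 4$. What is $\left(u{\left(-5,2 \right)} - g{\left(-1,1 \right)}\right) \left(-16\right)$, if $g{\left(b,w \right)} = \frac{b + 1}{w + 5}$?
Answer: $64$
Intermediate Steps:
$g{\left(b,w \right)} = \frac{1 + b}{5 + w}$
$u{\left(J,j \right)} = -4$ ($u{\left(J,j \right)} = 0 - 4 = -4$)
$\left(u{\left(-5,2 \right)} - g{\left(-1,1 \right)}\right) \left(-16\right) = \left(-4 - \frac{1 - 1}{5 + 1}\right) \left(-16\right) = \left(-4 - \frac{1}{6} \cdot 0\right) \left(-16\right) = \left(-4 - 0\right) \left(-16\right) = \left(-4 + 0\right) \left(-16\right) = \left(-4\right) \left(-16\right) = 64$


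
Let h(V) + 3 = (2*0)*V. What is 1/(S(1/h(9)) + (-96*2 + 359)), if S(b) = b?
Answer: 3/500 ≈ 0.0060000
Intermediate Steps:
h(V) = -3 (h(V) = -3 + (2*0)*V = -3 + 0*V = -3 + 0 = -3)
1/(S(1/h(9)) + (-96*2 + 359)) = 1/(1/(-3) + (-96*2 + 359)) = 1/(-⅓ + (-192 + 359)) = 1/(-⅓ + 167) = 1/(500/3) = 3/500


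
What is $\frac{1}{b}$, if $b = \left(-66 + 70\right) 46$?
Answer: $\frac{1}{184} \approx 0.0054348$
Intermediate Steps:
$b = 184$ ($b = 4 \cdot 46 = 184$)
$\frac{1}{b} = \frac{1}{184}$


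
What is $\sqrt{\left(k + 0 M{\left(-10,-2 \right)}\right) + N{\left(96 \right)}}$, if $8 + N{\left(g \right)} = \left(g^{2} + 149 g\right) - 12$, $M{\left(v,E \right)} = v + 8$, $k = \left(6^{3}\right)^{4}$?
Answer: $2 \sqrt{544201459} \approx 46656.0$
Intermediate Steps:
$k = 2176782336$ ($k = 216^{4} = 2176782336$)
$M{\left(v,E \right)} = 8 + v$
$N{\left(g \right)} = -20 + g^{2} + 149 g$ ($N{\left(g \right)} = -8 - \left(12 - g^{2} - 149 g\right) = -8 + \left(-12 + g^{2} + 149 g\right) = -20 + g^{2} + 149 g$)
$\sqrt{\left(k + 0 M{\left(-10,-2 \right)}\right) + N{\left(96 \right)}} = \sqrt{\left(2176782336 + 0 \left(8 - 10\right)\right) + \left(-20 + 96^{2} + 149 \cdot 96\right)} = \sqrt{\left(2176782336 + 0 \left(-2\right)\right) + \left(-20 + 9216 + 14304\right)} = \sqrt{\left(2176782336 + 0\right) + 23500} = \sqrt{2176782336 + 23500} = \sqrt{2176805836} = 2 \sqrt{544201459}$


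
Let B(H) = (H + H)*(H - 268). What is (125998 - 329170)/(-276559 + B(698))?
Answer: -67724/107907 ≈ -0.62761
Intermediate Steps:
B(H) = 2*H*(-268 + H) (B(H) = (2*H)*(-268 + H) = 2*H*(-268 + H))
(125998 - 329170)/(-276559 + B(698)) = (125998 - 329170)/(-276559 + 2*698*(-268 + 698)) = -203172/(-276559 + 2*698*430) = -203172/(-276559 + 600280) = -203172/323721 = -203172*1/323721 = -67724/107907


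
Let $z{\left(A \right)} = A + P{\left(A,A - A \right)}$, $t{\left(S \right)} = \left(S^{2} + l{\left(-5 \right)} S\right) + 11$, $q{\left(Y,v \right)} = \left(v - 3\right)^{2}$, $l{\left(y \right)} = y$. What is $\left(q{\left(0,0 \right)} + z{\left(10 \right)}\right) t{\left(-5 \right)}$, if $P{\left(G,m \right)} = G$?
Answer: $1769$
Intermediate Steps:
$q{\left(Y,v \right)} = \left(-3 + v\right)^{2}$
$t{\left(S \right)} = 11 + S^{2} - 5 S$ ($t{\left(S \right)} = \left(S^{2} - 5 S\right) + 11 = 11 + S^{2} - 5 S$)
$z{\left(A \right)} = 2 A$ ($z{\left(A \right)} = A + A = 2 A$)
$\left(q{\left(0,0 \right)} + z{\left(10 \right)}\right) t{\left(-5 \right)} = \left(\left(-3 + 0\right)^{2} + 2 \cdot 10\right) \left(11 + \left(-5\right)^{2} - -25\right) = \left(\left(-3\right)^{2} + 20\right) \left(11 + 25 + 25\right) = \left(9 + 20\right) 61 = 29 \cdot 61 = 1769$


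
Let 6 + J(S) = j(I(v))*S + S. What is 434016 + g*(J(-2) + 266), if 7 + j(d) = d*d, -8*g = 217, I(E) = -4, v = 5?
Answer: 427506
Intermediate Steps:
g = -217/8 (g = -1/8*217 = -217/8 ≈ -27.125)
j(d) = -7 + d**2 (j(d) = -7 + d*d = -7 + d**2)
J(S) = -6 + 10*S (J(S) = -6 + ((-7 + (-4)**2)*S + S) = -6 + ((-7 + 16)*S + S) = -6 + (9*S + S) = -6 + 10*S)
434016 + g*(J(-2) + 266) = 434016 - 217*((-6 + 10*(-2)) + 266)/8 = 434016 - 217*((-6 - 20) + 266)/8 = 434016 - 217*(-26 + 266)/8 = 434016 - 217/8*240 = 434016 - 6510 = 427506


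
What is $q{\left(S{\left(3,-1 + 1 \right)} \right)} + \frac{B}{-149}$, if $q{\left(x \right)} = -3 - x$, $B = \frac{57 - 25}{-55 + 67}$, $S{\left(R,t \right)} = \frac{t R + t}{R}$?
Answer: $- \frac{1349}{447} \approx -3.0179$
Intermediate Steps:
$S{\left(R,t \right)} = \frac{t + R t}{R}$ ($S{\left(R,t \right)} = \frac{R t + t}{R} = \frac{t + R t}{R}$)
$B = \frac{8}{3}$ ($B = \frac{32}{12} = 32 \cdot \frac{1}{12} = \frac{8}{3} \approx 2.6667$)
$q{\left(S{\left(3,-1 + 1 \right)} \right)} + \frac{B}{-149} = \left(-3 - \left(\left(-1 + 1\right) + \frac{-1 + 1}{3}\right)\right) + \frac{1}{-149} \cdot \frac{8}{3} = \left(-3 - \left(0 + 0 \cdot \frac{1}{3}\right)\right) - \frac{8}{447} = \left(-3 - \left(0 + 0\right)\right) - \frac{8}{447} = \left(-3 - 0\right) - \frac{8}{447} = \left(-3 + 0\right) - \frac{8}{447} = -3 - \frac{8}{447} = - \frac{1349}{447}$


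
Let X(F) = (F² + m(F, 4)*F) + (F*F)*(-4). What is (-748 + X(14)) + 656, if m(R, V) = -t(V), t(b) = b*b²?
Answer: -1576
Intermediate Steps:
t(b) = b³
m(R, V) = -V³
X(F) = -64*F - 3*F² (X(F) = (F² + (-1*4³)*F) + (F*F)*(-4) = (F² + (-1*64)*F) + F²*(-4) = (F² - 64*F) - 4*F² = -64*F - 3*F²)
(-748 + X(14)) + 656 = (-748 - 1*14*(64 + 3*14)) + 656 = (-748 - 1*14*(64 + 42)) + 656 = (-748 - 1*14*106) + 656 = (-748 - 1484) + 656 = -2232 + 656 = -1576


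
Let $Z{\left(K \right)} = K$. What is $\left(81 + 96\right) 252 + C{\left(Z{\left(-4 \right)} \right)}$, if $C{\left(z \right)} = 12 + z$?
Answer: $44612$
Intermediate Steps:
$\left(81 + 96\right) 252 + C{\left(Z{\left(-4 \right)} \right)} = \left(81 + 96\right) 252 + \left(12 - 4\right) = 177 \cdot 252 + 8 = 44604 + 8 = 44612$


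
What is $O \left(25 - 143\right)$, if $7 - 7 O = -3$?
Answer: $- \frac{1180}{7} \approx -168.57$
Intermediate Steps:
$O = \frac{10}{7}$ ($O = 1 - - \frac{3}{7} = 1 + \frac{3}{7} = \frac{10}{7} \approx 1.4286$)
$O \left(25 - 143\right) = \frac{10 \left(25 - 143\right)}{7} = \frac{10}{7} \left(-118\right) = - \frac{1180}{7}$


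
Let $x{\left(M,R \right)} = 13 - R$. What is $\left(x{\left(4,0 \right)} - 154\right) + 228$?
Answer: $87$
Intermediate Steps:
$\left(x{\left(4,0 \right)} - 154\right) + 228 = \left(\left(13 - 0\right) - 154\right) + 228 = \left(\left(13 + 0\right) - 154\right) + 228 = \left(13 - 154\right) + 228 = -141 + 228 = 87$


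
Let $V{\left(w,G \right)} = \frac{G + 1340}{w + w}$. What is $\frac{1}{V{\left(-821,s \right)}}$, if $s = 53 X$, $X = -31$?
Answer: $\frac{1642}{303} \approx 5.4191$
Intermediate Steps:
$s = -1643$ ($s = 53 \left(-31\right) = -1643$)
$V{\left(w,G \right)} = \frac{1340 + G}{2 w}$
$\frac{1}{V{\left(-821,s \right)}} = \frac{1}{\frac{1}{2} \frac{1}{-821} \left(1340 - 1643\right)} = \frac{1}{\frac{1}{2} \left(- \frac{1}{821}\right) \left(-303\right)} = \frac{1}{\frac{303}{1642}} = \frac{1642}{303}$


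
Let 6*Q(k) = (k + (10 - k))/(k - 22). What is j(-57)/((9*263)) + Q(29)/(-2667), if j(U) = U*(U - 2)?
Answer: 20926634/14729841 ≈ 1.4207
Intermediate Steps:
j(U) = U*(-2 + U)
Q(k) = 5/(3*(-22 + k)) (Q(k) = ((k + (10 - k))/(k - 22))/6 = (10/(-22 + k))/6 = 5/(3*(-22 + k)))
j(-57)/((9*263)) + Q(29)/(-2667) = (-57*(-2 - 57))/((9*263)) + (5/(3*(-22 + 29)))/(-2667) = -57*(-59)/2367 + ((5/3)/7)*(-1/2667) = 3363*(1/2367) + ((5/3)*(1/7))*(-1/2667) = 1121/789 + (5/21)*(-1/2667) = 1121/789 - 5/56007 = 20926634/14729841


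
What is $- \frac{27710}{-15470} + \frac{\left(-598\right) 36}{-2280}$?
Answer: $\frac{97112}{8645} \approx 11.233$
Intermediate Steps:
$- \frac{27710}{-15470} + \frac{\left(-598\right) 36}{-2280} = \left(-27710\right) \left(- \frac{1}{15470}\right) - - \frac{897}{95} = \frac{163}{91} + \frac{897}{95} = \frac{97112}{8645}$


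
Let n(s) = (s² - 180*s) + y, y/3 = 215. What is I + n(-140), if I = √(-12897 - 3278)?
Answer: 45445 + 5*I*√647 ≈ 45445.0 + 127.18*I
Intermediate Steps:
y = 645 (y = 3*215 = 645)
I = 5*I*√647 (I = √(-16175) = 5*I*√647 ≈ 127.18*I)
n(s) = 645 + s² - 180*s (n(s) = (s² - 180*s) + 645 = 645 + s² - 180*s)
I + n(-140) = 5*I*√647 + (645 + (-140)² - 180*(-140)) = 5*I*√647 + (645 + 19600 + 25200) = 5*I*√647 + 45445 = 45445 + 5*I*√647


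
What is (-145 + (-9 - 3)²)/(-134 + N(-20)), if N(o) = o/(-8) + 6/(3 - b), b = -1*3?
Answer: 2/261 ≈ 0.0076628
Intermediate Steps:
b = -3
N(o) = 1 - o/8 (N(o) = o/(-8) + 6/(3 - 1*(-3)) = o*(-⅛) + 6/(3 + 3) = -o/8 + 6/6 = -o/8 + 6*(⅙) = -o/8 + 1 = 1 - o/8)
(-145 + (-9 - 3)²)/(-134 + N(-20)) = (-145 + (-9 - 3)²)/(-134 + (1 - ⅛*(-20))) = (-145 + (-12)²)/(-134 + (1 + 5/2)) = (-145 + 144)/(-134 + 7/2) = -1/(-261/2) = -1*(-2/261) = 2/261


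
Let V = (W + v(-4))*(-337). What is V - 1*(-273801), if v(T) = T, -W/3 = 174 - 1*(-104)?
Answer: 556207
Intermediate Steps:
W = -834 (W = -3*(174 - 1*(-104)) = -3*(174 + 104) = -3*278 = -834)
V = 282406 (V = (-834 - 4)*(-337) = -838*(-337) = 282406)
V - 1*(-273801) = 282406 - 1*(-273801) = 282406 + 273801 = 556207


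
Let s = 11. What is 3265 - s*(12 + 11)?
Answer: 3012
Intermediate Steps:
3265 - s*(12 + 11) = 3265 - 11*(12 + 11) = 3265 - 11*23 = 3265 - 1*253 = 3265 - 253 = 3012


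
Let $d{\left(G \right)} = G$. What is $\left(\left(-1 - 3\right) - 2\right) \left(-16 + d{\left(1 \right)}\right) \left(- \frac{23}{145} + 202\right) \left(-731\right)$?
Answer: $- \frac{385095186}{29} \approx -1.3279 \cdot 10^{7}$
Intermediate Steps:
$\left(\left(-1 - 3\right) - 2\right) \left(-16 + d{\left(1 \right)}\right) \left(- \frac{23}{145} + 202\right) \left(-731\right) = \left(\left(-1 - 3\right) - 2\right) \left(-16 + 1\right) \left(- \frac{23}{145} + 202\right) \left(-731\right) = \left(-4 - 2\right) - 15 \left(\left(-23\right) \frac{1}{145} + 202\right) \left(-731\right) = - 6 - 15 \left(- \frac{23}{145} + 202\right) \left(-731\right) = - 6 \left(-15\right) \frac{29267}{145} \left(-731\right) = - 6 \left(\left(- \frac{87801}{29}\right) \left(-731\right)\right) = \left(-6\right) \frac{64182531}{29} = - \frac{385095186}{29}$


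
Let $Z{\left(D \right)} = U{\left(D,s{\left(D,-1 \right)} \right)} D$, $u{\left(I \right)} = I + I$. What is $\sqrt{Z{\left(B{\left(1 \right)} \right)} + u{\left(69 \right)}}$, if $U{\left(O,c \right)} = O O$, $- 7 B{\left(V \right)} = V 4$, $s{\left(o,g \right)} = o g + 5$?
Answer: $\frac{\sqrt{330890}}{49} \approx 11.739$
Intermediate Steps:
$s{\left(o,g \right)} = 5 + g o$ ($s{\left(o,g \right)} = g o + 5 = 5 + g o$)
$B{\left(V \right)} = - \frac{4 V}{7}$ ($B{\left(V \right)} = - \frac{V 4}{7} = - \frac{4 V}{7}$)
$U{\left(O,c \right)} = O^{2}$
$u{\left(I \right)} = 2 I$
$Z{\left(D \right)} = D^{3}$ ($Z{\left(D \right)} = D^{2} D = D^{3}$)
$\sqrt{Z{\left(B{\left(1 \right)} \right)} + u{\left(69 \right)}} = \sqrt{\left(\left(- \frac{4}{7}\right) 1\right)^{3} + 2 \cdot 69} = \sqrt{\left(- \frac{4}{7}\right)^{3} + 138} = \sqrt{- \frac{64}{343} + 138} = \sqrt{\frac{47270}{343}} = \frac{\sqrt{330890}}{49}$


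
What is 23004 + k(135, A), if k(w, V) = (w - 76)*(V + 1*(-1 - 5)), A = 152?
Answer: 31618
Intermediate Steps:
k(w, V) = (-76 + w)*(-6 + V) (k(w, V) = (-76 + w)*(V + 1*(-6)) = (-76 + w)*(V - 6) = (-76 + w)*(-6 + V))
23004 + k(135, A) = 23004 + (456 - 76*152 - 6*135 + 152*135) = 23004 + (456 - 11552 - 810 + 20520) = 23004 + 8614 = 31618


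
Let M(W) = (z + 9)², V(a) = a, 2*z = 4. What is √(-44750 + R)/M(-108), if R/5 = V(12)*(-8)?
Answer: I*√45230/121 ≈ 1.7576*I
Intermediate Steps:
z = 2 (z = (½)*4 = 2)
R = -480 (R = 5*(12*(-8)) = 5*(-96) = -480)
M(W) = 121 (M(W) = (2 + 9)² = 11² = 121)
√(-44750 + R)/M(-108) = √(-44750 - 480)/121 = √(-45230)*(1/121) = (I*√45230)*(1/121) = I*√45230/121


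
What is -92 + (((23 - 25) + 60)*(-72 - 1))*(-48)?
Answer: 203140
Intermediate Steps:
-92 + (((23 - 25) + 60)*(-72 - 1))*(-48) = -92 + ((-2 + 60)*(-73))*(-48) = -92 + (58*(-73))*(-48) = -92 - 4234*(-48) = -92 + 203232 = 203140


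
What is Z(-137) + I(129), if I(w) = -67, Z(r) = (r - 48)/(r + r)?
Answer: -18173/274 ≈ -66.325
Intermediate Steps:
Z(r) = (-48 + r)/(2*r) (Z(r) = (-48 + r)/((2*r)) = (-48 + r)*(1/(2*r)) = (-48 + r)/(2*r))
Z(-137) + I(129) = (½)*(-48 - 137)/(-137) - 67 = (½)*(-1/137)*(-185) - 67 = 185/274 - 67 = -18173/274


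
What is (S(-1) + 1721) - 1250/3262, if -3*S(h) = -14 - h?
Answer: 8440181/4893 ≈ 1724.9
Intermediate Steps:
S(h) = 14/3 + h/3 (S(h) = -(-14 - h)/3 = 14/3 + h/3)
(S(-1) + 1721) - 1250/3262 = ((14/3 + (1/3)*(-1)) + 1721) - 1250/3262 = ((14/3 - 1/3) + 1721) - 1250*1/3262 = (13/3 + 1721) - 625/1631 = 5176/3 - 625/1631 = 8440181/4893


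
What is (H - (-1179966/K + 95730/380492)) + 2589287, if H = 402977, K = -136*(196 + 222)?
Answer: 8090355242477839/2703776152 ≈ 2.9922e+6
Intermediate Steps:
K = -56848 (K = -136*418 = -56848)
(H - (-1179966/K + 95730/380492)) + 2589287 = (402977 - (-1179966/(-56848) + 95730/380492)) + 2589287 = (402977 - (-1179966*(-1/56848) + 95730*(1/380492))) + 2589287 = (402977 - (589983/28424 + 47865/190246)) + 2589287 = (402977 - 1*56801210289/2703776152) + 2589287 = (402977 - 56801210289/2703776152) + 2589287 = 1089502801194215/2703776152 + 2589287 = 8090355242477839/2703776152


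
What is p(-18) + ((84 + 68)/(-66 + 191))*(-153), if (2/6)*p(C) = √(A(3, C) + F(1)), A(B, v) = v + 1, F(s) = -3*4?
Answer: -23256/125 + 3*I*√29 ≈ -186.05 + 16.155*I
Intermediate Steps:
F(s) = -12
A(B, v) = 1 + v
p(C) = 3*√(-11 + C) (p(C) = 3*√((1 + C) - 12) = 3*√(-11 + C))
p(-18) + ((84 + 68)/(-66 + 191))*(-153) = 3*√(-11 - 18) + ((84 + 68)/(-66 + 191))*(-153) = 3*√(-29) + (152/125)*(-153) = 3*(I*√29) + (152*(1/125))*(-153) = 3*I*√29 + (152/125)*(-153) = 3*I*√29 - 23256/125 = -23256/125 + 3*I*√29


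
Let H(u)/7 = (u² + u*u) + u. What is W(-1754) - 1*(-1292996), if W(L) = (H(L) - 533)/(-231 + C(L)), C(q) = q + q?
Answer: 4791453631/3739 ≈ 1.2815e+6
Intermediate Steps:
C(q) = 2*q
H(u) = 7*u + 14*u² (H(u) = 7*((u² + u*u) + u) = 7*((u² + u²) + u) = 7*(2*u² + u) = 7*(u + 2*u²) = 7*u + 14*u²)
W(L) = (-533 + 7*L*(1 + 2*L))/(-231 + 2*L) (W(L) = (7*L*(1 + 2*L) - 533)/(-231 + 2*L) = (-533 + 7*L*(1 + 2*L))/(-231 + 2*L))
W(-1754) - 1*(-1292996) = (-533 + 7*(-1754)*(1 + 2*(-1754)))/(-231 + 2*(-1754)) - 1*(-1292996) = (-533 + 7*(-1754)*(1 - 3508))/(-231 - 3508) + 1292996 = (-533 + 7*(-1754)*(-3507))/(-3739) + 1292996 = -(-533 + 43058946)/3739 + 1292996 = -1/3739*43058413 + 1292996 = -43058413/3739 + 1292996 = 4791453631/3739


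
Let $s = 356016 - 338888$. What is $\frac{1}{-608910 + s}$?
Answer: $- \frac{1}{591782} \approx -1.6898 \cdot 10^{-6}$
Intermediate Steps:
$s = 17128$ ($s = 356016 - 338888 = 17128$)
$\frac{1}{-608910 + s} = \frac{1}{-608910 + 17128} = \frac{1}{-591782} = - \frac{1}{591782}$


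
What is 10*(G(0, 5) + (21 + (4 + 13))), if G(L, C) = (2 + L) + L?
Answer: 400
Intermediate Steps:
G(L, C) = 2 + 2*L
10*(G(0, 5) + (21 + (4 + 13))) = 10*((2 + 2*0) + (21 + (4 + 13))) = 10*((2 + 0) + (21 + 17)) = 10*(2 + 38) = 10*40 = 400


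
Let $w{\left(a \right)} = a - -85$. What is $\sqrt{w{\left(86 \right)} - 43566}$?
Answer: $i \sqrt{43395} \approx 208.31 i$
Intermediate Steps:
$w{\left(a \right)} = 85 + a$ ($w{\left(a \right)} = a + 85 = 85 + a$)
$\sqrt{w{\left(86 \right)} - 43566} = \sqrt{\left(85 + 86\right) - 43566} = \sqrt{171 - 43566} = \sqrt{-43395} = i \sqrt{43395}$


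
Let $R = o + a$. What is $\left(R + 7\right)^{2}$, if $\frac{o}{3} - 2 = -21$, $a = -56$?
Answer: $11236$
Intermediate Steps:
$o = -57$ ($o = 6 + 3 \left(-21\right) = 6 - 63 = -57$)
$R = -113$ ($R = -57 - 56 = -113$)
$\left(R + 7\right)^{2} = \left(-113 + 7\right)^{2} = \left(-106\right)^{2} = 11236$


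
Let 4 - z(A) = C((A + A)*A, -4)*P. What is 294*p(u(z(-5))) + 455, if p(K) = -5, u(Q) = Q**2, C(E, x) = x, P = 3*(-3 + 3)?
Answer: -1015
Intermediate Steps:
P = 0 (P = 3*0 = 0)
z(A) = 4 (z(A) = 4 - (-4)*0 = 4 - 1*0 = 4 + 0 = 4)
294*p(u(z(-5))) + 455 = 294*(-5) + 455 = -1470 + 455 = -1015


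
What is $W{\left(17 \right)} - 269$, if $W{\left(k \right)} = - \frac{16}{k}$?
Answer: $- \frac{4589}{17} \approx -269.94$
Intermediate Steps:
$W{\left(17 \right)} - 269 = - \frac{16}{17} - 269 = - \frac{4589}{17}$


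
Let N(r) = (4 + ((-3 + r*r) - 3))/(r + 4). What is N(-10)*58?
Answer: -2842/3 ≈ -947.33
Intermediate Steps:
N(r) = (-2 + r**2)/(4 + r) (N(r) = (4 + ((-3 + r**2) - 3))/(4 + r) = (4 + (-6 + r**2))/(4 + r) = (-2 + r**2)/(4 + r))
N(-10)*58 = ((-2 + (-10)**2)/(4 - 10))*58 = ((-2 + 100)/(-6))*58 = -1/6*98*58 = -49/3*58 = -2842/3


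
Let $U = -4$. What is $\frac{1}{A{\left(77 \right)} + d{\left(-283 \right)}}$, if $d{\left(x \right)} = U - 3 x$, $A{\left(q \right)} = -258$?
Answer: $\frac{1}{587} \approx 0.0017036$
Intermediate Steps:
$d{\left(x \right)} = -4 - 3 x$
$\frac{1}{A{\left(77 \right)} + d{\left(-283 \right)}} = \frac{1}{-258 - -845} = \frac{1}{-258 + \left(-4 + 849\right)} = \frac{1}{-258 + 845} = \frac{1}{587}$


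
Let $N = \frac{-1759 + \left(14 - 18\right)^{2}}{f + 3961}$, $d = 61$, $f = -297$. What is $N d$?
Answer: $- \frac{106323}{3664} \approx -29.018$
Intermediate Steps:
$N = - \frac{1743}{3664}$ ($N = \frac{-1759 + \left(14 - 18\right)^{2}}{-297 + 3961} = \frac{-1759 + \left(-4\right)^{2}}{3664} = \left(-1759 + 16\right) \frac{1}{3664} = \left(-1743\right) \frac{1}{3664} = - \frac{1743}{3664} \approx -0.47571$)
$N d = \left(- \frac{1743}{3664}\right) 61 = - \frac{106323}{3664}$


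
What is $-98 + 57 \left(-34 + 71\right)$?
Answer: $2011$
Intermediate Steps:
$-98 + 57 \left(-34 + 71\right) = -98 + 57 \cdot 37 = -98 + 2109 = 2011$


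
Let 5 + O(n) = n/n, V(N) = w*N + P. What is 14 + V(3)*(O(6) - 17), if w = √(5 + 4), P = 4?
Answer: -259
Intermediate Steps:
w = 3 (w = √9 = 3)
V(N) = 4 + 3*N (V(N) = 3*N + 4 = 4 + 3*N)
O(n) = -4 (O(n) = -5 + n/n = -5 + 1 = -4)
14 + V(3)*(O(6) - 17) = 14 + (4 + 3*3)*(-4 - 17) = 14 + (4 + 9)*(-21) = 14 + 13*(-21) = 14 - 273 = -259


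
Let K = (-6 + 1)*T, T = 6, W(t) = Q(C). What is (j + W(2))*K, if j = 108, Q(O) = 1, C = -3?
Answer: -3270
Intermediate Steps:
W(t) = 1
K = -30 (K = (-6 + 1)*6 = -5*6 = -30)
(j + W(2))*K = (108 + 1)*(-30) = 109*(-30) = -3270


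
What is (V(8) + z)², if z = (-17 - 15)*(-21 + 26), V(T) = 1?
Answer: 25281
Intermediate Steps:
z = -160 (z = -32*5 = -160)
(V(8) + z)² = (1 - 160)² = (-159)² = 25281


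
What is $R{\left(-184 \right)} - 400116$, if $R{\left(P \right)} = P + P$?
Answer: $-400484$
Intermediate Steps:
$R{\left(P \right)} = 2 P$
$R{\left(-184 \right)} - 400116 = 2 \left(-184\right) - 400116 = -368 - 400116 = -400484$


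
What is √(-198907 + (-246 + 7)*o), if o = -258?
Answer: I*√137245 ≈ 370.47*I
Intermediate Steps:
√(-198907 + (-246 + 7)*o) = √(-198907 + (-246 + 7)*(-258)) = √(-198907 - 239*(-258)) = √(-198907 + 61662) = √(-137245) = I*√137245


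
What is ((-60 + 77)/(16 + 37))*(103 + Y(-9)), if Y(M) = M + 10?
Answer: 1768/53 ≈ 33.359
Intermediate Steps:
Y(M) = 10 + M
((-60 + 77)/(16 + 37))*(103 + Y(-9)) = ((-60 + 77)/(16 + 37))*(103 + (10 - 9)) = (17/53)*(103 + 1) = (17*(1/53))*104 = (17/53)*104 = 1768/53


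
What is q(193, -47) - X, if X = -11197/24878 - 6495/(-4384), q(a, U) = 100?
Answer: 5397010119/54532576 ≈ 98.969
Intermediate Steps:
X = 56247481/54532576 (X = -11197*1/24878 - 6495*(-1/4384) = -11197/24878 + 6495/4384 = 56247481/54532576 ≈ 1.0314)
q(193, -47) - X = 100 - 1*56247481/54532576 = 100 - 56247481/54532576 = 5397010119/54532576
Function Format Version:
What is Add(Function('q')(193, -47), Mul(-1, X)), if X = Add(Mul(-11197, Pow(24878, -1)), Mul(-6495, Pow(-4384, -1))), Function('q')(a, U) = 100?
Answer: Rational(5397010119, 54532576) ≈ 98.969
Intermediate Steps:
X = Rational(56247481, 54532576) (X = Add(Mul(-11197, Rational(1, 24878)), Mul(-6495, Rational(-1, 4384))) = Add(Rational(-11197, 24878), Rational(6495, 4384)) = Rational(56247481, 54532576) ≈ 1.0314)
Add(Function('q')(193, -47), Mul(-1, X)) = Add(100, Mul(-1, Rational(56247481, 54532576))) = Add(100, Rational(-56247481, 54532576)) = Rational(5397010119, 54532576)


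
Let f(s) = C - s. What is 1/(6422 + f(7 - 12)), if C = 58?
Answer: 1/6485 ≈ 0.00015420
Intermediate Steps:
f(s) = 58 - s
1/(6422 + f(7 - 12)) = 1/(6422 + (58 - (7 - 12))) = 1/(6422 + (58 - 1*(-5))) = 1/(6422 + (58 + 5)) = 1/(6422 + 63) = 1/6485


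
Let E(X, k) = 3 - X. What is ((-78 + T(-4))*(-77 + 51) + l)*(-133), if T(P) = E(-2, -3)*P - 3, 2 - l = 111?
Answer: -334761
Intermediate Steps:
l = -109 (l = 2 - 1*111 = 2 - 111 = -109)
T(P) = -3 + 5*P (T(P) = (3 - 1*(-2))*P - 3 = (3 + 2)*P - 3 = 5*P - 3 = -3 + 5*P)
((-78 + T(-4))*(-77 + 51) + l)*(-133) = ((-78 + (-3 + 5*(-4)))*(-77 + 51) - 109)*(-133) = ((-78 + (-3 - 20))*(-26) - 109)*(-133) = ((-78 - 23)*(-26) - 109)*(-133) = (-101*(-26) - 109)*(-133) = (2626 - 109)*(-133) = 2517*(-133) = -334761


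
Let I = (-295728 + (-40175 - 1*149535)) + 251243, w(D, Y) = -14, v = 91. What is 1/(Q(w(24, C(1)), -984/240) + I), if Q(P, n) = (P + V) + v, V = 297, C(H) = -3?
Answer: -1/233821 ≈ -4.2768e-6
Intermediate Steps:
Q(P, n) = 388 + P (Q(P, n) = (P + 297) + 91 = (297 + P) + 91 = 388 + P)
I = -234195 (I = (-295728 + (-40175 - 149535)) + 251243 = (-295728 - 189710) + 251243 = -485438 + 251243 = -234195)
1/(Q(w(24, C(1)), -984/240) + I) = 1/((388 - 14) - 234195) = 1/(374 - 234195) = 1/(-233821) = -1/233821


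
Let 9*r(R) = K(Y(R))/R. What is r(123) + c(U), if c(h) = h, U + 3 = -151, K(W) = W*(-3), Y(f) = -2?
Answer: -56824/369 ≈ -153.99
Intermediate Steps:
K(W) = -3*W
U = -154 (U = -3 - 151 = -154)
r(R) = 2/(3*R) (r(R) = ((-3*(-2))/R)/9 = (6/R)/9 = 2/(3*R))
r(123) + c(U) = (⅔)/123 - 154 = (⅔)*(1/123) - 154 = 2/369 - 154 = -56824/369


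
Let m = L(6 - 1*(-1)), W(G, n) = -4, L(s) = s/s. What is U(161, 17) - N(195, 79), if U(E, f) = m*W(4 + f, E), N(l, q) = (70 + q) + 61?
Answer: -214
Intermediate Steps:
L(s) = 1
N(l, q) = 131 + q
m = 1
U(E, f) = -4 (U(E, f) = 1*(-4) = -4)
U(161, 17) - N(195, 79) = -4 - (131 + 79) = -4 - 1*210 = -4 - 210 = -214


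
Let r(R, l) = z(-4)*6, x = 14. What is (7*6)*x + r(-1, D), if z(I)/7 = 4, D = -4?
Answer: 756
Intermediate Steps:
z(I) = 28 (z(I) = 7*4 = 28)
r(R, l) = 168 (r(R, l) = 28*6 = 168)
(7*6)*x + r(-1, D) = (7*6)*14 + 168 = 42*14 + 168 = 588 + 168 = 756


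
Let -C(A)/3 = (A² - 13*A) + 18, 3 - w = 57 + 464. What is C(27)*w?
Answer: 615384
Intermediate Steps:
w = -518 (w = 3 - (57 + 464) = 3 - 1*521 = 3 - 521 = -518)
C(A) = -54 - 3*A² + 39*A (C(A) = -3*((A² - 13*A) + 18) = -3*(18 + A² - 13*A) = -54 - 3*A² + 39*A)
C(27)*w = (-54 - 3*27² + 39*27)*(-518) = (-54 - 3*729 + 1053)*(-518) = (-54 - 2187 + 1053)*(-518) = -1188*(-518) = 615384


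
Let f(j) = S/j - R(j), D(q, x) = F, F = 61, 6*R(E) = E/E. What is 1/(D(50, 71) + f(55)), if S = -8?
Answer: 330/20027 ≈ 0.016478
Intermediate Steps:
R(E) = ⅙ (R(E) = (E/E)/6 = (⅙)*1 = ⅙)
D(q, x) = 61
f(j) = -⅙ - 8/j (f(j) = -8/j - 1*⅙ = -8/j - ⅙ = -⅙ - 8/j)
1/(D(50, 71) + f(55)) = 1/(61 + (⅙)*(-48 - 1*55)/55) = 1/(61 + (⅙)*(1/55)*(-48 - 55)) = 1/(61 + (⅙)*(1/55)*(-103)) = 1/(61 - 103/330) = 1/(20027/330) = 330/20027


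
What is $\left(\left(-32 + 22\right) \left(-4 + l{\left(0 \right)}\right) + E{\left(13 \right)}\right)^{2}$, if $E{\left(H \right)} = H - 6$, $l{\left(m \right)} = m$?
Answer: $2209$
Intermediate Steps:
$E{\left(H \right)} = -6 + H$ ($E{\left(H \right)} = H - 6 = -6 + H$)
$\left(\left(-32 + 22\right) \left(-4 + l{\left(0 \right)}\right) + E{\left(13 \right)}\right)^{2} = \left(\left(-32 + 22\right) \left(-4 + 0\right) + \left(-6 + 13\right)\right)^{2} = \left(\left(-10\right) \left(-4\right) + 7\right)^{2} = \left(40 + 7\right)^{2} = 47^{2} = 2209$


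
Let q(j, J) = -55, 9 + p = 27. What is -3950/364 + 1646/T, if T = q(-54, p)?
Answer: -408197/10010 ≈ -40.779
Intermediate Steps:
p = 18 (p = -9 + 27 = 18)
T = -55
-3950/364 + 1646/T = -3950/364 + 1646/(-55) = -3950*1/364 + 1646*(-1/55) = -1975/182 - 1646/55 = -408197/10010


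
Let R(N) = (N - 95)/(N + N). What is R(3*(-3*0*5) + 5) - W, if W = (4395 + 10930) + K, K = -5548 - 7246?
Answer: -2540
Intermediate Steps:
K = -12794
R(N) = (-95 + N)/(2*N) (R(N) = (-95 + N)/((2*N)) = (-95 + N)*(1/(2*N)) = (-95 + N)/(2*N))
W = 2531 (W = (4395 + 10930) - 12794 = 15325 - 12794 = 2531)
R(3*(-3*0*5) + 5) - W = (-95 + (3*(-3*0*5) + 5))/(2*(3*(-3*0*5) + 5)) - 1*2531 = (-95 + (3*(0*5) + 5))/(2*(3*(0*5) + 5)) - 2531 = (-95 + (3*0 + 5))/(2*(3*0 + 5)) - 2531 = (-95 + (0 + 5))/(2*(0 + 5)) - 2531 = (½)*(-95 + 5)/5 - 2531 = (½)*(⅕)*(-90) - 2531 = -9 - 2531 = -2540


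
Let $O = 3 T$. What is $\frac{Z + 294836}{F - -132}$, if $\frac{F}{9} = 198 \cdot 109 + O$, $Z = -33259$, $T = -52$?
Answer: $\frac{261577}{192966} \approx 1.3556$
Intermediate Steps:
$O = -156$ ($O = 3 \left(-52\right) = -156$)
$F = 192834$ ($F = 9 \left(198 \cdot 109 - 156\right) = 9 \left(21582 - 156\right) = 9 \cdot 21426 = 192834$)
$\frac{Z + 294836}{F - -132} = \frac{-33259 + 294836}{192834 - -132} = \frac{261577}{192834 + 132} = \frac{261577}{192966}$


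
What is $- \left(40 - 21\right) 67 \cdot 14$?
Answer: $-17822$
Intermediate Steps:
$- \left(40 - 21\right) 67 \cdot 14 = - 19 \cdot 67 \cdot 14 = - 1273 \cdot 14 = \left(-1\right) 17822 = -17822$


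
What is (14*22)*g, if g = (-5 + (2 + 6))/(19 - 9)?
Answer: 462/5 ≈ 92.400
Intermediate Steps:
g = 3/10 (g = (-5 + 8)/10 = 3*(1/10) = 3/10 ≈ 0.30000)
(14*22)*g = (14*22)*(3/10) = 308*(3/10) = 462/5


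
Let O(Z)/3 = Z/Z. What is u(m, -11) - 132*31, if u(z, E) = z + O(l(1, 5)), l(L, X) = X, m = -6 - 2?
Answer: -4097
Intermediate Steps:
m = -8
O(Z) = 3 (O(Z) = 3*(Z/Z) = 3*1 = 3)
u(z, E) = 3 + z (u(z, E) = z + 3 = 3 + z)
u(m, -11) - 132*31 = (3 - 8) - 132*31 = -5 - 4092 = -4097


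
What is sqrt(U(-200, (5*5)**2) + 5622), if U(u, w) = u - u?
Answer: sqrt(5622) ≈ 74.980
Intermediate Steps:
U(u, w) = 0
sqrt(U(-200, (5*5)**2) + 5622) = sqrt(0 + 5622) = sqrt(5622)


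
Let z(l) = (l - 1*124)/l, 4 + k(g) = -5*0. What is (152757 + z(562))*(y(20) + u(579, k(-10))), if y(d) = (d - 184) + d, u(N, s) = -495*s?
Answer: 78810182496/281 ≈ 2.8046e+8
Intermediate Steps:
k(g) = -4 (k(g) = -4 - 5*0 = -4 + 0 = -4)
z(l) = (-124 + l)/l (z(l) = (l - 124)/l = (-124 + l)/l)
y(d) = -184 + 2*d (y(d) = (-184 + d) + d = -184 + 2*d)
(152757 + z(562))*(y(20) + u(579, k(-10))) = (152757 + (-124 + 562)/562)*((-184 + 2*20) - 495*(-4)) = (152757 + (1/562)*438)*((-184 + 40) + 1980) = (152757 + 219/281)*(-144 + 1980) = (42924936/281)*1836 = 78810182496/281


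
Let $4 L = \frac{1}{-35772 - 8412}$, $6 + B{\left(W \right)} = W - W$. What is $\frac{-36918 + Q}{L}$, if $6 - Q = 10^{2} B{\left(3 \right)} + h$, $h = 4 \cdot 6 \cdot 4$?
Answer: $6434604288$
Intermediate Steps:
$B{\left(W \right)} = -6$ ($B{\left(W \right)} = -6 + \left(W - W\right) = -6 + 0 = -6$)
$h = 96$ ($h = 24 \cdot 4 = 96$)
$Q = 510$ ($Q = 6 - \left(10^{2} \left(-6\right) + 96\right) = 6 - \left(100 \left(-6\right) + 96\right) = 6 - \left(-600 + 96\right) = 6 - -504 = 6 + 504 = 510$)
$L = - \frac{1}{176736}$ ($L = \frac{1}{4 \left(-35772 - 8412\right)} = \frac{1}{4 \left(-44184\right)} = \frac{1}{4} \left(- \frac{1}{44184}\right) = - \frac{1}{176736} \approx -5.6582 \cdot 10^{-6}$)
$\frac{-36918 + Q}{L} = \frac{-36918 + 510}{- \frac{1}{176736}} = \left(-36408\right) \left(-176736\right) = 6434604288$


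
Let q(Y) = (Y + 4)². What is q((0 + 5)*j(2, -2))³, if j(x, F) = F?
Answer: 46656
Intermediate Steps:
q(Y) = (4 + Y)²
q((0 + 5)*j(2, -2))³ = ((4 + (0 + 5)*(-2))²)³ = ((4 + 5*(-2))²)³ = ((4 - 10)²)³ = ((-6)²)³ = 36³ = 46656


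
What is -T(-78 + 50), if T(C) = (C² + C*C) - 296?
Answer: -1272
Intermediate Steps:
T(C) = -296 + 2*C² (T(C) = (C² + C²) - 296 = 2*C² - 296 = -296 + 2*C²)
-T(-78 + 50) = -(-296 + 2*(-78 + 50)²) = -(-296 + 2*(-28)²) = -(-296 + 2*784) = -(-296 + 1568) = -1*1272 = -1272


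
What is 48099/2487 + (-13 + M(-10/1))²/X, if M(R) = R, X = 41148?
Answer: 660164425/34111692 ≈ 19.353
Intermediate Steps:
48099/2487 + (-13 + M(-10/1))²/X = 48099/2487 + (-13 - 10/1)²/41148 = 48099*(1/2487) + (-13 - 10*1)²*(1/41148) = 16033/829 + (-13 - 10)²*(1/41148) = 16033/829 + (-23)²*(1/41148) = 16033/829 + 529*(1/41148) = 16033/829 + 529/41148 = 660164425/34111692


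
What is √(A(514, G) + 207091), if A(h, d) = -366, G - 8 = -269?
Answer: 5*√8269 ≈ 454.67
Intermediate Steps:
G = -261 (G = 8 - 269 = -261)
√(A(514, G) + 207091) = √(-366 + 207091) = √206725 = 5*√8269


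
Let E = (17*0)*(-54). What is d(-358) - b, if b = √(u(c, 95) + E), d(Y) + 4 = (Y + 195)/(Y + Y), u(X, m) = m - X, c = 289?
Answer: -2701/716 - I*√194 ≈ -3.7723 - 13.928*I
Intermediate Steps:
E = 0 (E = 0*(-54) = 0)
d(Y) = -4 + (195 + Y)/(2*Y) (d(Y) = -4 + (Y + 195)/(Y + Y) = -4 + (195 + Y)/((2*Y)) = -4 + (195 + Y)*(1/(2*Y)) = -4 + (195 + Y)/(2*Y))
b = I*√194 (b = √((95 - 1*289) + 0) = √((95 - 289) + 0) = √(-194 + 0) = √(-194) = I*√194 ≈ 13.928*I)
d(-358) - b = (½)*(195 - 7*(-358))/(-358) - I*√194 = (½)*(-1/358)*(195 + 2506) - I*√194 = (½)*(-1/358)*2701 - I*√194 = -2701/716 - I*√194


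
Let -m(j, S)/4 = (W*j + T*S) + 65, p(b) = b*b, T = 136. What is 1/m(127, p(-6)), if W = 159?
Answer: -1/100616 ≈ -9.9388e-6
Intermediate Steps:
p(b) = b**2
m(j, S) = -260 - 636*j - 544*S (m(j, S) = -4*((159*j + 136*S) + 65) = -4*((136*S + 159*j) + 65) = -4*(65 + 136*S + 159*j) = -260 - 636*j - 544*S)
1/m(127, p(-6)) = 1/(-260 - 636*127 - 544*(-6)**2) = 1/(-260 - 80772 - 544*36) = 1/(-260 - 80772 - 19584) = 1/(-100616) = -1/100616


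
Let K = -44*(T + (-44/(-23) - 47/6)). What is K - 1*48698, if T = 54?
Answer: -3506132/69 ≈ -50814.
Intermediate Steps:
K = -145970/69 (K = -44*(54 + (-44/(-23) - 47/6)) = -44*(54 + (-44*(-1/23) - 47*⅙)) = -44*(54 + (44/23 - 47/6)) = -44*(54 - 817/138) = -44*6635/138 = -145970/69 ≈ -2115.5)
K - 1*48698 = -145970/69 - 1*48698 = -145970/69 - 48698 = -3506132/69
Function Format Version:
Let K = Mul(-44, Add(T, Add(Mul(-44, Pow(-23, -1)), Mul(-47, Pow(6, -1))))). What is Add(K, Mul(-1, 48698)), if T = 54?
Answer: Rational(-3506132, 69) ≈ -50814.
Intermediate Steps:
K = Rational(-145970, 69) (K = Mul(-44, Add(54, Add(Mul(-44, Pow(-23, -1)), Mul(-47, Pow(6, -1))))) = Mul(-44, Add(54, Add(Mul(-44, Rational(-1, 23)), Mul(-47, Rational(1, 6))))) = Mul(-44, Add(54, Add(Rational(44, 23), Rational(-47, 6)))) = Mul(-44, Add(54, Rational(-817, 138))) = Mul(-44, Rational(6635, 138)) = Rational(-145970, 69) ≈ -2115.5)
Add(K, Mul(-1, 48698)) = Add(Rational(-145970, 69), Mul(-1, 48698)) = Add(Rational(-145970, 69), -48698) = Rational(-3506132, 69)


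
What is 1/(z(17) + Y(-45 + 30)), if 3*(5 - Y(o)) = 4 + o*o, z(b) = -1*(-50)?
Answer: -3/64 ≈ -0.046875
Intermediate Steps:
z(b) = 50
Y(o) = 11/3 - o**2/3 (Y(o) = 5 - (4 + o*o)/3 = 5 - (4 + o**2)/3 = 5 + (-4/3 - o**2/3) = 11/3 - o**2/3)
1/(z(17) + Y(-45 + 30)) = 1/(50 + (11/3 - (-45 + 30)**2/3)) = 1/(50 + (11/3 - 1/3*(-15)**2)) = 1/(50 + (11/3 - 1/3*225)) = 1/(50 + (11/3 - 75)) = 1/(50 - 214/3) = 1/(-64/3) = -3/64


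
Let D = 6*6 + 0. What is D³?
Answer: 46656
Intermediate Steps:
D = 36 (D = 36 + 0 = 36)
D³ = 36³ = 46656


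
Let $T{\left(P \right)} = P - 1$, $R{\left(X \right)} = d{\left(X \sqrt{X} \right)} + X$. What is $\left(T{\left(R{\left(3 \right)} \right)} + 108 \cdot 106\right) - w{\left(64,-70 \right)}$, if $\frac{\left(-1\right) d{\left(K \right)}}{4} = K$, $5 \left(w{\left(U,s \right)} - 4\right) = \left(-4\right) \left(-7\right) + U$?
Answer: $\frac{57138}{5} - 12 \sqrt{3} \approx 11407.0$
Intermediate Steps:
$w{\left(U,s \right)} = \frac{48}{5} + \frac{U}{5}$ ($w{\left(U,s \right)} = 4 + \frac{\left(-4\right) \left(-7\right) + U}{5} = 4 + \frac{28 + U}{5} = 4 + \left(\frac{28}{5} + \frac{U}{5}\right) = \frac{48}{5} + \frac{U}{5}$)
$d{\left(K \right)} = - 4 K$
$R{\left(X \right)} = X - 4 X^{\frac{3}{2}}$ ($R{\left(X \right)} = - 4 X \sqrt{X} + X = - 4 X^{\frac{3}{2}} + X = X - 4 X^{\frac{3}{2}}$)
$T{\left(P \right)} = -1 + P$
$\left(T{\left(R{\left(3 \right)} \right)} + 108 \cdot 106\right) - w{\left(64,-70 \right)} = \left(\left(-1 + \left(3 - 4 \cdot 3^{\frac{3}{2}}\right)\right) + 108 \cdot 106\right) - \left(\frac{48}{5} + \frac{1}{5} \cdot 64\right) = \left(\left(-1 + \left(3 - 4 \cdot 3 \sqrt{3}\right)\right) + 11448\right) - \left(\frac{48}{5} + \frac{64}{5}\right) = \left(\left(-1 + \left(3 - 12 \sqrt{3}\right)\right) + 11448\right) - \frac{112}{5} = \left(\left(2 - 12 \sqrt{3}\right) + 11448\right) - \frac{112}{5} = \left(11450 - 12 \sqrt{3}\right) - \frac{112}{5} = \frac{57138}{5} - 12 \sqrt{3}$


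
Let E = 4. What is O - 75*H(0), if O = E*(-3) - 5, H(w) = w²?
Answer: -17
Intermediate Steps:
O = -17 (O = 4*(-3) - 5 = -12 - 5 = -17)
O - 75*H(0) = -17 - 75*0² = -17 - 75*0 = -17 + 0 = -17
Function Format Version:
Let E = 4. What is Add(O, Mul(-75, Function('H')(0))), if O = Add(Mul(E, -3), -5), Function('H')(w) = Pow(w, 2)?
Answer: -17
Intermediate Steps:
O = -17 (O = Add(Mul(4, -3), -5) = Add(-12, -5) = -17)
Add(O, Mul(-75, Function('H')(0))) = Add(-17, Mul(-75, Pow(0, 2))) = Add(-17, Mul(-75, 0)) = Add(-17, 0) = -17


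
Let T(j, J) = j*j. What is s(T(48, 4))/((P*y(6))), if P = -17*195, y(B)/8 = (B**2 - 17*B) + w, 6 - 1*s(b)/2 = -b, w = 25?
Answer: 77/18122 ≈ 0.0042490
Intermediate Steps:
T(j, J) = j**2
s(b) = 12 + 2*b (s(b) = 12 - (-2)*b = 12 + 2*b)
y(B) = 200 - 136*B + 8*B**2 (y(B) = 8*((B**2 - 17*B) + 25) = 8*(25 + B**2 - 17*B) = 200 - 136*B + 8*B**2)
P = -3315
s(T(48, 4))/((P*y(6))) = (12 + 2*48**2)/((-3315*(200 - 136*6 + 8*6**2))) = (12 + 2*2304)/((-3315*(200 - 816 + 8*36))) = (12 + 4608)/((-3315*(200 - 816 + 288))) = 4620/((-3315*(-328))) = 4620/1087320 = 4620*(1/1087320) = 77/18122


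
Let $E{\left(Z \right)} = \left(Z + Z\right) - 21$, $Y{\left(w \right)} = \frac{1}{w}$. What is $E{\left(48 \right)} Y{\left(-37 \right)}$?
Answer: $- \frac{75}{37} \approx -2.027$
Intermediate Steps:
$E{\left(Z \right)} = -21 + 2 Z$ ($E{\left(Z \right)} = 2 Z - 21 = -21 + 2 Z$)
$E{\left(48 \right)} Y{\left(-37 \right)} = \frac{-21 + 2 \cdot 48}{-37} = \left(-21 + 96\right) \left(- \frac{1}{37}\right) = 75 \left(- \frac{1}{37}\right) = - \frac{75}{37}$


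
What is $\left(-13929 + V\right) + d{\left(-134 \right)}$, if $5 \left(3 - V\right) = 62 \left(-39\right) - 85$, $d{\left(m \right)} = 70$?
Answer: $- \frac{66777}{5} \approx -13355.0$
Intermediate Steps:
$V = \frac{2518}{5}$ ($V = 3 - \frac{62 \left(-39\right) - 85}{5} = 3 - \frac{-2418 - 85}{5} = 3 - - \frac{2503}{5} = 3 + \frac{2503}{5} = \frac{2518}{5} \approx 503.6$)
$\left(-13929 + V\right) + d{\left(-134 \right)} = \left(-13929 + \frac{2518}{5}\right) + 70 = - \frac{67127}{5} + 70 = - \frac{66777}{5}$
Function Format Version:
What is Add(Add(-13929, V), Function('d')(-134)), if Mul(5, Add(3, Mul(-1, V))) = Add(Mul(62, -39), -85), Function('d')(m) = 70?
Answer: Rational(-66777, 5) ≈ -13355.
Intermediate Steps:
V = Rational(2518, 5) (V = Add(3, Mul(Rational(-1, 5), Add(Mul(62, -39), -85))) = Add(3, Mul(Rational(-1, 5), Add(-2418, -85))) = Add(3, Mul(Rational(-1, 5), -2503)) = Add(3, Rational(2503, 5)) = Rational(2518, 5) ≈ 503.60)
Add(Add(-13929, V), Function('d')(-134)) = Add(Add(-13929, Rational(2518, 5)), 70) = Add(Rational(-67127, 5), 70) = Rational(-66777, 5)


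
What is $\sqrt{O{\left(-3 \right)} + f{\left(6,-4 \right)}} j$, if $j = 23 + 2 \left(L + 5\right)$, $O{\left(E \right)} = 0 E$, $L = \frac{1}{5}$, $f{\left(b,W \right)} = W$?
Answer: $\frac{334 i}{5} \approx 66.8 i$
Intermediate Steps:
$L = \frac{1}{5} \approx 0.2$
$O{\left(E \right)} = 0$
$j = \frac{167}{5}$ ($j = 23 + 2 \left(\frac{1}{5} + 5\right) = 23 + 2 \cdot \frac{26}{5} = 23 + \frac{52}{5} = \frac{167}{5} \approx 33.4$)
$\sqrt{O{\left(-3 \right)} + f{\left(6,-4 \right)}} j = \sqrt{0 - 4} \cdot \frac{167}{5} = \sqrt{-4} \cdot \frac{167}{5} = 2 i \frac{167}{5} = \frac{334 i}{5}$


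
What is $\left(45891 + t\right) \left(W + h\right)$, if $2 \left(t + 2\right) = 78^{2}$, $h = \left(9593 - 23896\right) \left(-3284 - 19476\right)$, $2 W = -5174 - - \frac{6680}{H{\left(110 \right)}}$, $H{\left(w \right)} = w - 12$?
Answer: $\frac{780505849191737}{49} \approx 1.5929 \cdot 10^{13}$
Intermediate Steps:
$H{\left(w \right)} = -12 + w$
$W = - \frac{125093}{49}$ ($W = \frac{-5174 - - \frac{6680}{-12 + 110}}{2} = \frac{-5174 - - \frac{6680}{98}}{2} = \frac{-5174 - \left(-6680\right) \frac{1}{98}}{2} = \frac{-5174 - - \frac{3340}{49}}{2} = \frac{-5174 + \frac{3340}{49}}{2} = \frac{1}{2} \left(- \frac{250186}{49}\right) = - \frac{125093}{49} \approx -2552.9$)
$h = 325536280$ ($h = \left(-14303\right) \left(-22760\right) = 325536280$)
$t = 3040$ ($t = -2 + \frac{78^{2}}{2} = -2 + \frac{1}{2} \cdot 6084 = -2 + 3042 = 3040$)
$\left(45891 + t\right) \left(W + h\right) = \left(45891 + 3040\right) \left(- \frac{125093}{49} + 325536280\right) = 48931 \cdot \frac{15951152627}{49} = \frac{780505849191737}{49}$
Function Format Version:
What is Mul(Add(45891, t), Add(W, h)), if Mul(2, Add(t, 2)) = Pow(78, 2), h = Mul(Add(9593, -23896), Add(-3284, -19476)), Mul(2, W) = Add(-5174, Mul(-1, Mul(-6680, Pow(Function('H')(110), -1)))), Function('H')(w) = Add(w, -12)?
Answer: Rational(780505849191737, 49) ≈ 1.5929e+13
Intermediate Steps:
Function('H')(w) = Add(-12, w)
W = Rational(-125093, 49) (W = Mul(Rational(1, 2), Add(-5174, Mul(-1, Mul(-6680, Pow(Add(-12, 110), -1))))) = Mul(Rational(1, 2), Add(-5174, Mul(-1, Mul(-6680, Pow(98, -1))))) = Mul(Rational(1, 2), Add(-5174, Mul(-1, Mul(-6680, Rational(1, 98))))) = Mul(Rational(1, 2), Add(-5174, Mul(-1, Rational(-3340, 49)))) = Mul(Rational(1, 2), Add(-5174, Rational(3340, 49))) = Mul(Rational(1, 2), Rational(-250186, 49)) = Rational(-125093, 49) ≈ -2552.9)
h = 325536280 (h = Mul(-14303, -22760) = 325536280)
t = 3040 (t = Add(-2, Mul(Rational(1, 2), Pow(78, 2))) = Add(-2, Mul(Rational(1, 2), 6084)) = Add(-2, 3042) = 3040)
Mul(Add(45891, t), Add(W, h)) = Mul(Add(45891, 3040), Add(Rational(-125093, 49), 325536280)) = Mul(48931, Rational(15951152627, 49)) = Rational(780505849191737, 49)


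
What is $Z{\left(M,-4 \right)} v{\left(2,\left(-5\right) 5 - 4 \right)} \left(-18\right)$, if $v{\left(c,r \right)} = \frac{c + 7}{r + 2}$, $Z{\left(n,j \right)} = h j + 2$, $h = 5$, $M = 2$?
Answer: $-108$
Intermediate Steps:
$Z{\left(n,j \right)} = 2 + 5 j$ ($Z{\left(n,j \right)} = 5 j + 2 = 2 + 5 j$)
$v{\left(c,r \right)} = \frac{7 + c}{2 + r}$
$Z{\left(M,-4 \right)} v{\left(2,\left(-5\right) 5 - 4 \right)} \left(-18\right) = \left(2 + 5 \left(-4\right)\right) \frac{7 + 2}{2 - 29} \left(-18\right) = \left(2 - 20\right) \frac{1}{2 - 29} \cdot 9 \left(-18\right) = - 18 \frac{1}{2 - 29} \cdot 9 \left(-18\right) = - 18 \frac{1}{-27} \cdot 9 \left(-18\right) = - 18 \left(\left(- \frac{1}{27}\right) 9\right) \left(-18\right) = \left(-18\right) \left(- \frac{1}{3}\right) \left(-18\right) = 6 \left(-18\right) = -108$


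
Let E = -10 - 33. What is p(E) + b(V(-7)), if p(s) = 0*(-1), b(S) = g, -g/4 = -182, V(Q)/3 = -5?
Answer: 728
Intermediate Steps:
V(Q) = -15 (V(Q) = 3*(-5) = -15)
g = 728 (g = -4*(-182) = 728)
b(S) = 728
E = -43
p(s) = 0
p(E) + b(V(-7)) = 0 + 728 = 728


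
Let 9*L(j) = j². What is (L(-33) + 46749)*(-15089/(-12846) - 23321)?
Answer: -7020340388495/6423 ≈ -1.0930e+9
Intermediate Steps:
L(j) = j²/9
(L(-33) + 46749)*(-15089/(-12846) - 23321) = ((⅑)*(-33)² + 46749)*(-15089/(-12846) - 23321) = ((⅑)*1089 + 46749)*(-15089*(-1/12846) - 23321) = (121 + 46749)*(15089/12846 - 23321) = 46870*(-299566477/12846) = -7020340388495/6423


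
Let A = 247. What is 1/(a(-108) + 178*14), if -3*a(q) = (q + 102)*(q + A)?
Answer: 1/2770 ≈ 0.00036101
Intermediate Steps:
a(q) = -(102 + q)*(247 + q)/3 (a(q) = -(q + 102)*(q + 247)/3 = -(102 + q)*(247 + q)/3)
1/(a(-108) + 178*14) = 1/((-8398 - 349/3*(-108) - 1/3*(-108)**2) + 178*14) = 1/((-8398 + 12564 - 1/3*11664) + 2492) = 1/((-8398 + 12564 - 3888) + 2492) = 1/(278 + 2492) = 1/2770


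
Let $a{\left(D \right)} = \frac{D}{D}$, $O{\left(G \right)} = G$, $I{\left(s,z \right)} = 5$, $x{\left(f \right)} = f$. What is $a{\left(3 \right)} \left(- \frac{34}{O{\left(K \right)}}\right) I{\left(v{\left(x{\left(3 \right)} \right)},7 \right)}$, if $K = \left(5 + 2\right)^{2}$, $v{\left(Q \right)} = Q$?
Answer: $- \frac{170}{49} \approx -3.4694$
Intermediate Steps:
$K = 49$ ($K = 7^{2} = 49$)
$a{\left(D \right)} = 1$
$a{\left(3 \right)} \left(- \frac{34}{O{\left(K \right)}}\right) I{\left(v{\left(x{\left(3 \right)} \right)},7 \right)} = 1 \left(- \frac{34}{49}\right) 5 = \left(- \frac{34}{49}\right) 5 = - \frac{170}{49}$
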